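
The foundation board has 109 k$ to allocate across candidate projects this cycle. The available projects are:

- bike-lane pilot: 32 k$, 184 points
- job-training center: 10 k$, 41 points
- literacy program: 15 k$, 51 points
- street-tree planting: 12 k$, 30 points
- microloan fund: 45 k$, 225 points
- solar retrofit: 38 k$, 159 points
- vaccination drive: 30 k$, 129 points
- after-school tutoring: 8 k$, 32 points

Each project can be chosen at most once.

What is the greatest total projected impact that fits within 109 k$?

By projected impact per k$: bike-lane pilot 5.75, microloan fund 5.00, vaccination drive 4.30 lead.
Taking bike-lane pilot + microloan fund + vaccination drive: 107 k$ used, 538 in projected impact.

538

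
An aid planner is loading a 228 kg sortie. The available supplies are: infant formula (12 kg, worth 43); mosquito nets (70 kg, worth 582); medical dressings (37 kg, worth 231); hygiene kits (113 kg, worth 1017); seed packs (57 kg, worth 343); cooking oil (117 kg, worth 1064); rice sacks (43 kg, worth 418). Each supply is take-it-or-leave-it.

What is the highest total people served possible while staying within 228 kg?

Greedy by ratio would take infant formula + medical dressings + cooking oil + rice sacks: 209 kg used, total 1756.
A better packing is mosquito nets + hygiene kits + rice sacks: 226 kg, total 2017.

2017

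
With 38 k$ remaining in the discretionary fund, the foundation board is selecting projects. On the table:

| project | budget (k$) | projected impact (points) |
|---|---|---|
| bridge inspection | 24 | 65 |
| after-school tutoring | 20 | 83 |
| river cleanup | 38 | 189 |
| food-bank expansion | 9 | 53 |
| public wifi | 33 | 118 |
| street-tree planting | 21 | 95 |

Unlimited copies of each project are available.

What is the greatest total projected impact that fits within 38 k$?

212

Taking 4×food-bank expansion: 36 k$ used, 212 in projected impact.
That's the maximum — no swap from here does better than 212.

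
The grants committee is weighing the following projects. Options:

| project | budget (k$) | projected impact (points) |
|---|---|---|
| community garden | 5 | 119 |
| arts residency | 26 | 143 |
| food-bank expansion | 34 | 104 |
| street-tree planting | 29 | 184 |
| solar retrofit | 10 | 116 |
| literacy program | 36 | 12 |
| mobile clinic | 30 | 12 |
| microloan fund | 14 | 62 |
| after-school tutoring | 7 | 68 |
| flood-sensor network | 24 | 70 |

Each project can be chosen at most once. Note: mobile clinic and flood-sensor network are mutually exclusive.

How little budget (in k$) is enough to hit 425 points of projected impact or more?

Minimise k$ subject to total projected impact ≥ 425.
community garden + arts residency + solar retrofit + after-school tutoring: 446 projected impact at 48 k$.
Below 48 k$ the best achievable stays under 425.

48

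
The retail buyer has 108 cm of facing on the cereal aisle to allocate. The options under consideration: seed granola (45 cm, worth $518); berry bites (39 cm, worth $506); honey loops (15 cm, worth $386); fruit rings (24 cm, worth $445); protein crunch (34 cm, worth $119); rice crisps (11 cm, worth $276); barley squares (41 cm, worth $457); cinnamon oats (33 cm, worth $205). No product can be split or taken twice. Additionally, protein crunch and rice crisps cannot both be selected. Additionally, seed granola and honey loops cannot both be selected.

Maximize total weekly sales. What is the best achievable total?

Taking the top-ratio products first gives berry bites + honey loops + fruit rings + rice crisps for 1613 (89 cm).
Replace fruit rings with barley squares: the trade gains 12 net, giving 1625 at 106 cm.

1625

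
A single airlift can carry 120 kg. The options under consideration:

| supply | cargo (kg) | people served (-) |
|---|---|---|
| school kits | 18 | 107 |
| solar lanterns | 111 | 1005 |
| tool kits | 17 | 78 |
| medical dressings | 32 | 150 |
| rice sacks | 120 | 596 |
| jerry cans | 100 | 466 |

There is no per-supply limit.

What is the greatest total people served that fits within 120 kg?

1005

The ratio ordering already packs tightly: solar lanterns, 111 kg, 1005.
That's the maximum — no swap from here does better than 1005.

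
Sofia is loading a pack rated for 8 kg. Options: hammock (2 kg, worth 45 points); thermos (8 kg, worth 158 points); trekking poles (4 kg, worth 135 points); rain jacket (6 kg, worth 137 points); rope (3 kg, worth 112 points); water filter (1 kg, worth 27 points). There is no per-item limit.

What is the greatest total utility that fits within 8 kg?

Ranking by ratio (utility/kg): rope 37.33, trekking poles 33.75, water filter 27.00.
Best packing: 2×rope + 2×water filter — 8 kg, 278 total.

278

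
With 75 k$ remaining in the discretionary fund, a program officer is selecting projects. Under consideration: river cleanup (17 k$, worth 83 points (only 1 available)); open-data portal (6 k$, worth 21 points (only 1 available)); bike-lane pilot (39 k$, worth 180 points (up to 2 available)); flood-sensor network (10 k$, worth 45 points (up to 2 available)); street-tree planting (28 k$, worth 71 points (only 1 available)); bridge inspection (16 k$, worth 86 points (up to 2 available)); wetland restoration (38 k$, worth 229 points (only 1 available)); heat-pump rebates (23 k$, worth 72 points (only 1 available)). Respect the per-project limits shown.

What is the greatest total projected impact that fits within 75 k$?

Ranking by ratio (projected impact/k$): wetland restoration 6.03, bridge inspection 5.38, river cleanup 4.88, bike-lane pilot 4.62.
Greedy by ratio would take 2×bridge inspection + wetland restoration: 70 k$ used, total 401.
Replace bridge inspection with 2×flood-sensor network: the trade gains 4 net, giving 405 at 74 k$.

405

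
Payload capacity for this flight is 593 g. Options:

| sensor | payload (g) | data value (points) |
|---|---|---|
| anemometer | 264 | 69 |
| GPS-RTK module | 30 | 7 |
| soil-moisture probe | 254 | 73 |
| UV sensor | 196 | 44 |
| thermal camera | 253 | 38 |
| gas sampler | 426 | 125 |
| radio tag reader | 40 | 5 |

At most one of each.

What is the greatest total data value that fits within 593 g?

154

The ratio heuristic lands on GPS-RTK module + gas sampler + radio tag reader (137) but leaves 97 g idle.
The 426 g tied up in gas sampler is better spent on anemometer + soil-moisture probe — total rises to 154 (588 g).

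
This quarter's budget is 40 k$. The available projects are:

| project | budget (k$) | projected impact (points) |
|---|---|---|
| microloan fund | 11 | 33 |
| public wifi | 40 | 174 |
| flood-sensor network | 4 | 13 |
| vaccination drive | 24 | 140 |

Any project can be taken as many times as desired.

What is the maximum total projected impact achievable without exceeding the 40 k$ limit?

192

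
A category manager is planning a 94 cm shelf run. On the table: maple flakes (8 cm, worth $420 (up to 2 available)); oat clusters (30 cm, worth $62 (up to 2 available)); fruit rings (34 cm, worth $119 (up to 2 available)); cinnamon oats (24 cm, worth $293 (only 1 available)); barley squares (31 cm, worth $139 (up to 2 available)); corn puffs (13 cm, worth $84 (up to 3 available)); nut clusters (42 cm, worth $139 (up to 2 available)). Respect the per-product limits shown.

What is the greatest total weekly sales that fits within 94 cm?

1385

Best packing: 2×maple flakes + cinnamon oats + 3×corn puffs — 79 cm, 1385 total.
Every other selection either busts 94 cm or exceeds an availability limit or fails to beat 1385.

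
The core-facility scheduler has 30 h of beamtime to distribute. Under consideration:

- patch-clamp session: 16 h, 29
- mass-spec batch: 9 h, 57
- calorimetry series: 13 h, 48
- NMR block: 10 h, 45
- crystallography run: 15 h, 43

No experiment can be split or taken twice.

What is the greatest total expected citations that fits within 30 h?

105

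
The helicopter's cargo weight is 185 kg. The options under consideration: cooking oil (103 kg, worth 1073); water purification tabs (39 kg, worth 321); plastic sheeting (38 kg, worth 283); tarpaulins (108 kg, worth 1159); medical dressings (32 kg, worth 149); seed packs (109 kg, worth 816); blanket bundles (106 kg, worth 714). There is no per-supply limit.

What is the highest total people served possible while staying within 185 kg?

1763

Best packing: water purification tabs + plastic sheeting + tarpaulins — 185 kg, 1763 total.
That's the maximum — no swap from here does better than 1763.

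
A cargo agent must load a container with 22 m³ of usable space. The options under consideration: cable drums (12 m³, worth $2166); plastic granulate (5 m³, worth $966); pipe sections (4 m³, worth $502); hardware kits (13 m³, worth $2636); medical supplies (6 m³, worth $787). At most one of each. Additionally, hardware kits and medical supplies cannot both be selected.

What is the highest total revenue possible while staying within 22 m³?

Density check — hardware kits 202.77, plastic granulate 193.20, cable drums 180.50 are the best per m³.
The ratio ordering already packs tightly: plastic granulate + pipe sections + hardware kits, 22 m³, 4104.

4104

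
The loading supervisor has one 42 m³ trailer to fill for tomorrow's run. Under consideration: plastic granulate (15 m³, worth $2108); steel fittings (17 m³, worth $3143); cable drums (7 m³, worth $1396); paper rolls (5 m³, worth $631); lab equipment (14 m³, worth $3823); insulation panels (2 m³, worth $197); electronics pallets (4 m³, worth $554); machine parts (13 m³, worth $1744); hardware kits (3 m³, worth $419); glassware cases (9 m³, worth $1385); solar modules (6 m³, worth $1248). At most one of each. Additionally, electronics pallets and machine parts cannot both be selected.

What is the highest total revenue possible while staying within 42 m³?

8916

Ranking by ratio (revenue/m³): lab equipment 273.07, solar modules 208.00, cable drums 199.43, steel fittings 184.88.
Greedy by ratio would take cable drums + lab equipment + insulation panels + hardware kits + glassware cases + solar modules: 41 m³ used, total 8468.
A better packing is steel fittings + cable drums + lab equipment + electronics pallets: 42 m³, total 8916.
Next best is steel fittings + paper rolls + lab equipment + solar modules at 8845 (42 m³) — short by 71.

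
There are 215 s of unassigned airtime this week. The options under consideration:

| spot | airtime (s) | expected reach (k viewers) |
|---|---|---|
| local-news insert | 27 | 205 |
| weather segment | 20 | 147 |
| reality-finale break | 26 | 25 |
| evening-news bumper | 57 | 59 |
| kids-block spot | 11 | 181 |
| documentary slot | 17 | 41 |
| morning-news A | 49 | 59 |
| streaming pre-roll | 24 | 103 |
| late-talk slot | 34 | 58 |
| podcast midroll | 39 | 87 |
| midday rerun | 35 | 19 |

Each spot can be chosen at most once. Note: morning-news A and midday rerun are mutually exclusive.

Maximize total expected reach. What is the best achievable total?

848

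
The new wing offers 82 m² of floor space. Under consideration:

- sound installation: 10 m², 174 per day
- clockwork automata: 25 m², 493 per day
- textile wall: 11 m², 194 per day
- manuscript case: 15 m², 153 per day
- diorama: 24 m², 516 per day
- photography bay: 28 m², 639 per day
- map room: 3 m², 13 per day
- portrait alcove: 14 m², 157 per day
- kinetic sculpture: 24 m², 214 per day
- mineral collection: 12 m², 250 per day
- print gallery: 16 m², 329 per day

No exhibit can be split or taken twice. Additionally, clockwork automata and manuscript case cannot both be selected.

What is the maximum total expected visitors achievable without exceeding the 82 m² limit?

1734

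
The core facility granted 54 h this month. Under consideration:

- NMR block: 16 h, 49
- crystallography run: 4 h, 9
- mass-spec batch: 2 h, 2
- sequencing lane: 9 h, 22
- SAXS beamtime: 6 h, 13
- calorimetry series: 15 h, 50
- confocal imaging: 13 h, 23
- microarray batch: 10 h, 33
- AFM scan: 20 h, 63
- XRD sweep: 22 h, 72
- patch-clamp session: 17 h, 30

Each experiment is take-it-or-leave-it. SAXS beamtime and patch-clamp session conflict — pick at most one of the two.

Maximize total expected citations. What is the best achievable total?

171

The ratio heuristic lands on crystallography run + mass-spec batch + calorimetry series + microarray batch + XRD sweep (166) but leaves 1 h idle.
Dropping crystallography run and mass-spec batch and microarray batch frees 16 h; slotting in NMR block (16 h) lifts the total to 171 at 53 h.
An exhaustive check of the 2048 subsets confirms 171.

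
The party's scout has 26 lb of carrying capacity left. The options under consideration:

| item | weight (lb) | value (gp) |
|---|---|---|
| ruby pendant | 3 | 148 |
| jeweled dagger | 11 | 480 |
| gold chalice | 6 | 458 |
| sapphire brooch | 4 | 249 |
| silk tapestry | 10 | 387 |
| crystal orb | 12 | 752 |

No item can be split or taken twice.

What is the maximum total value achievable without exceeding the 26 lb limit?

Ranking by ratio (value/lb): gold chalice 76.33, crystal orb 62.67, sapphire brooch 62.25, ruby pendant 49.33.
Taking ruby pendant + gold chalice + sapphire brooch + crystal orb: 25 lb used, 1607 in value.
Runner-up gold chalice + sapphire brooch + crystal orb tops out at 1459.

1607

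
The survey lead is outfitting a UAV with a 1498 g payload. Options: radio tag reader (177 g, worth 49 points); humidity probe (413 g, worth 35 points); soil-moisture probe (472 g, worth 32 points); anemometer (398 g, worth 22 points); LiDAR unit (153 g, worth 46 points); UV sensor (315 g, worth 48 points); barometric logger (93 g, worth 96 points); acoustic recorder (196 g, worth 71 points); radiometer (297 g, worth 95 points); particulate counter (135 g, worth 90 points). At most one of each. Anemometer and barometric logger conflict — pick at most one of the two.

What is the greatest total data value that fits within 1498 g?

495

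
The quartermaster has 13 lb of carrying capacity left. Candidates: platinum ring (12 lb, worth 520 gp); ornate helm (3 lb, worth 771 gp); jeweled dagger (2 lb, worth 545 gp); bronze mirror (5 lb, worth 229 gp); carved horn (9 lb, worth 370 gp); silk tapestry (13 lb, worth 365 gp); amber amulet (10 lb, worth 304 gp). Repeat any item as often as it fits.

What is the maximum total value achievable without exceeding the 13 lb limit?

3496

Ranking by ratio (value/lb): jeweled dagger 272.50, ornate helm 257.00, bronze mirror 45.80.
Taking the top-ratio items first gives 6×jeweled dagger for 3270 (12 lb).
Replace jeweled dagger with ornate helm: the trade gains 226 net, giving 3496 at 13 lb.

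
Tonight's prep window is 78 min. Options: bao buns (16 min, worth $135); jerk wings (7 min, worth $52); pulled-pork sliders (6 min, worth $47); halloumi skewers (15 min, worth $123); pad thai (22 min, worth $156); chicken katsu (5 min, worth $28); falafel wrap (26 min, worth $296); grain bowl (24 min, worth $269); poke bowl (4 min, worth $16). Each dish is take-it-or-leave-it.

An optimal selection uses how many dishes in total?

5

Best achievable profit is 787.
One optimal bundle: jerk wings + pulled-pork sliders + halloumi skewers + falafel wrap + grain bowl (78 min).
Any selection reaching 787 contains exactly 5 dishes.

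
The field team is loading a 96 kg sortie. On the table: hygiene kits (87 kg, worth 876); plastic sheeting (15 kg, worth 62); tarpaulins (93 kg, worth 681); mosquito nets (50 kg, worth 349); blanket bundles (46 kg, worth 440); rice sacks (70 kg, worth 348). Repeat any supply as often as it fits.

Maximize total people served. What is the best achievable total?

The ratio heuristic lands on hygiene kits (876) but leaves 9 kg idle.
Replace hygiene kits with 2×blanket bundles: the trade gains 4 net, giving 880 at 92 kg.
The spare 4 kg is too small for any remaining supply, and no exchange beats 880.

880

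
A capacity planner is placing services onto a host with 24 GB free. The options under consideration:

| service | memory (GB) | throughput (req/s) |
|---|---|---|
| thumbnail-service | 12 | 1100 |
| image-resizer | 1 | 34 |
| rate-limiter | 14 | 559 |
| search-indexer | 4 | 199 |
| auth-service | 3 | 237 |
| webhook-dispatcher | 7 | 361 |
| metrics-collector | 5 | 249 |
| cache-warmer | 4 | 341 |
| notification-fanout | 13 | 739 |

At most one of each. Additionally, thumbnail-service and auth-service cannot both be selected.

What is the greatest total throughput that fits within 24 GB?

1836

Density check — thumbnail-service 91.67, cache-warmer 85.25, auth-service 79.00 are the best per GB.
Best packing: thumbnail-service + image-resizer + webhook-dispatcher + cache-warmer — 24 GB, 1836 total.
Nothing else feasible within 24 GB beats 1836.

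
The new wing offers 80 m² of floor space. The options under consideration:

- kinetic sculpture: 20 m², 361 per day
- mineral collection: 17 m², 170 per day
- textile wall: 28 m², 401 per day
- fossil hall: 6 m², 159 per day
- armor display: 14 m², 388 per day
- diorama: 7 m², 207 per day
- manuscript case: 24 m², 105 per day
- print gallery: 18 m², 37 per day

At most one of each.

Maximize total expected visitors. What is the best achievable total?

By expected visitors per m²: diorama 29.57, armor display 27.71, fossil hall 26.50 lead.
Best packing: kinetic sculpture + textile wall + fossil hall + armor display + diorama — 75 m², 1516 total.
The closest alternative, kinetic sculpture + textile wall + armor display + diorama, reaches only 1357.

1516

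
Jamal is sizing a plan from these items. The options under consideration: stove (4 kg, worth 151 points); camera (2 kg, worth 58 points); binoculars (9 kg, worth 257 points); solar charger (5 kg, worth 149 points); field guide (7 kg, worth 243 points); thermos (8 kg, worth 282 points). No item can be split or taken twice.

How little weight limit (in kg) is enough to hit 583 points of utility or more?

Look for the lowest-weight combination reaching 583.
camera + field guide + thermos reaches 583 using 17 kg.
Below 17 kg the best achievable stays under 583.

17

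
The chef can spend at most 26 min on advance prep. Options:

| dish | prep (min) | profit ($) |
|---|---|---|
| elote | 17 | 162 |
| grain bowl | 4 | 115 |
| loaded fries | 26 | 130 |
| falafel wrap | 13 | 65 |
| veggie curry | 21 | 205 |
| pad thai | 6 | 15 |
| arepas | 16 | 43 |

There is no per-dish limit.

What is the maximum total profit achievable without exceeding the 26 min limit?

690

6×grain bowl uses 24 of the 26 min and totals 690.
No other feasible combination exceeds 690.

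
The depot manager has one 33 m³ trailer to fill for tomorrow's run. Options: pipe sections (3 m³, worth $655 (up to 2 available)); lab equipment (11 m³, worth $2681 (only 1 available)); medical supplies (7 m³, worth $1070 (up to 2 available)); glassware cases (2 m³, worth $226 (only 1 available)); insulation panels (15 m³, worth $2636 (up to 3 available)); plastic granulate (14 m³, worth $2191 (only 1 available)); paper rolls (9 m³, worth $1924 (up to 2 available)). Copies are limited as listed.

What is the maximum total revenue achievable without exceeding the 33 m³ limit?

7184

Density check — lab equipment 243.73, pipe sections 218.33, paper rolls 213.78, insulation panels 175.73 are the best per m³.
A density-first pass picks 2×pipe sections + lab equipment + medical supplies + paper rolls — 6985 at 33 m³.
Dropping pipe sections and medical supplies frees 10 m³; slotting in paper rolls (9 m³) lifts the total to 7184 at 32 m³.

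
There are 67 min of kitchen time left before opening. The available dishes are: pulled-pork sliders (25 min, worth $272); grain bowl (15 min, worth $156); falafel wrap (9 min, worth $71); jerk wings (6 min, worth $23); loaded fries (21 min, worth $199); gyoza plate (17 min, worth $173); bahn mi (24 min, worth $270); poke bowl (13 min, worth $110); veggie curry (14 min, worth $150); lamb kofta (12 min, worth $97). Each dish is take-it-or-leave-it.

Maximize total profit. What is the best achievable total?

The ratio heuristic lands on pulled-pork sliders + bahn mi + veggie curry (692) but leaves 4 min idle.
The 14 min tied up in veggie curry is better spent on gyoza plate — total rises to 715 (66 min).
Next best is pulled-pork sliders + grain bowl + bahn mi at 698 (64 min) — short by 17.

715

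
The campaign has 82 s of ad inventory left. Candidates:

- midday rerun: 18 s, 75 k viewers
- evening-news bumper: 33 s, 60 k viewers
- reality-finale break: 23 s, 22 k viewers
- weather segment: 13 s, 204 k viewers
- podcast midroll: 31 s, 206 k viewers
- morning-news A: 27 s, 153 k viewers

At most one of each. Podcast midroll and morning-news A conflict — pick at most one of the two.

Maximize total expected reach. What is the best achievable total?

485

Taking midday rerun + weather segment + podcast midroll: 62 s used, 485 in expected reach.
No other feasible combination exceeds 485.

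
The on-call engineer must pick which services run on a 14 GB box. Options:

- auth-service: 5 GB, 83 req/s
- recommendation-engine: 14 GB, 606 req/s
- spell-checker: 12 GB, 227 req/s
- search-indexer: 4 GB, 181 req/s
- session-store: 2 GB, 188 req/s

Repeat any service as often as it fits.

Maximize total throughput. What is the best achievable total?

Ranking by ratio (throughput/GB): session-store 94.00, search-indexer 45.25, recommendation-engine 43.29, spell-checker 18.92.
The ratio ordering already packs tightly: 7×session-store, 14 GB, 1316.
Every other selection either busts 14 GB or fails to beat 1316.

1316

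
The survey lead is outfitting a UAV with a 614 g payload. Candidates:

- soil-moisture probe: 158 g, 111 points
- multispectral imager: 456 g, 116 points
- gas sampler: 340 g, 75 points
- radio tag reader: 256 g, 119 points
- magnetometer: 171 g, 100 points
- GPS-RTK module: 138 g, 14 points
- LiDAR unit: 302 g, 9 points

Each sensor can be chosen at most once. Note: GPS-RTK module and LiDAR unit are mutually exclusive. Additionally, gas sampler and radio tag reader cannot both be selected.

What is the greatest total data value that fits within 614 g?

Best packing: soil-moisture probe + radio tag reader + magnetometer — 585 g, 330 total.

330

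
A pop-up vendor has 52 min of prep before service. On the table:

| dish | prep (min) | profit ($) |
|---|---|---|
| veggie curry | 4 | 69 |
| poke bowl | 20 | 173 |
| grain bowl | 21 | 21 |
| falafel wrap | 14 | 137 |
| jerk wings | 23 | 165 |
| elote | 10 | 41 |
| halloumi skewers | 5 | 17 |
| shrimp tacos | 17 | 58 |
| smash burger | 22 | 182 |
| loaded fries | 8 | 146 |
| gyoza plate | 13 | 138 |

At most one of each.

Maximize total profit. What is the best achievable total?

552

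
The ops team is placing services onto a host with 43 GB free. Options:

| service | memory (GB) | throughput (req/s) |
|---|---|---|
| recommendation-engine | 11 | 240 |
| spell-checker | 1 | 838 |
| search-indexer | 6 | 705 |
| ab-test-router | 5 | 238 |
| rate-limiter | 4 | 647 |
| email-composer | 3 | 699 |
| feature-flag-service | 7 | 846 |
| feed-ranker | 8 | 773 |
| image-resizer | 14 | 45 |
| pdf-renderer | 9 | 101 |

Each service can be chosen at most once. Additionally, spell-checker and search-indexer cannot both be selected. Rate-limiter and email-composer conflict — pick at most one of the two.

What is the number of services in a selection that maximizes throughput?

Optimal total is 3634.
For example recommendation-engine + spell-checker + ab-test-router + email-composer + feature-flag-service + feed-ranker achieves it, using 35 GB.
All optima have 6 services.

6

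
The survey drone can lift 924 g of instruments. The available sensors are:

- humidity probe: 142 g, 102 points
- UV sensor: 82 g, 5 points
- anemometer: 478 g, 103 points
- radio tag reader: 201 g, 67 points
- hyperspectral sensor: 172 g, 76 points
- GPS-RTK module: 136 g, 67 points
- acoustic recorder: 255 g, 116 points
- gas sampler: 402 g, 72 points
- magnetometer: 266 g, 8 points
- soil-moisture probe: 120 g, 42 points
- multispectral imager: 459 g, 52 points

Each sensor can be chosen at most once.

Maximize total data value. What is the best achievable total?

By data value per g: humidity probe 0.72, GPS-RTK module 0.49, acoustic recorder 0.45 lead.
A density-first pass picks humidity probe + UV sensor + hyperspectral sensor + GPS-RTK module + acoustic recorder + soil-moisture probe — 408 at 907 g.
The 202 g tied up in UV sensor and soil-moisture probe is better spent on radio tag reader — total rises to 428 (906 g).
An exhaustive check of the 2048 subsets confirms 428.

428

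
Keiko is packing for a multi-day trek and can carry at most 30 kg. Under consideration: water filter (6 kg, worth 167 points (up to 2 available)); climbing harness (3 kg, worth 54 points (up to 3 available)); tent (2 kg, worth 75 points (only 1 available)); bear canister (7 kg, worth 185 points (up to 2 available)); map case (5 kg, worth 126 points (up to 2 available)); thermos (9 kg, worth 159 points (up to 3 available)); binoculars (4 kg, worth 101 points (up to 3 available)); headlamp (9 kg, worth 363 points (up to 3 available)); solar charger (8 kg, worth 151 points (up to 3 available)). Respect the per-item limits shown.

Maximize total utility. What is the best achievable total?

1164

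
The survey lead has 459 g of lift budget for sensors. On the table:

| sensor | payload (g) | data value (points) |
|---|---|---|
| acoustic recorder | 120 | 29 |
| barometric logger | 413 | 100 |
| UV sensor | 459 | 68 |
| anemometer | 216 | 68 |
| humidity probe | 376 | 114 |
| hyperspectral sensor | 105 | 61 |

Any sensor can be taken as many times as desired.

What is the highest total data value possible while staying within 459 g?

244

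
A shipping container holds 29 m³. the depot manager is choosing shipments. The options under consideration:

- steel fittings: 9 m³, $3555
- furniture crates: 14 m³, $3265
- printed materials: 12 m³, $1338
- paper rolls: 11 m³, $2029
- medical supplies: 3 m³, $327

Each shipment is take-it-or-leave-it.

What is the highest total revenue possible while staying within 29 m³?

Steel fittings + furniture crates + medical supplies uses 26 of the 29 m³ and totals 7147.

7147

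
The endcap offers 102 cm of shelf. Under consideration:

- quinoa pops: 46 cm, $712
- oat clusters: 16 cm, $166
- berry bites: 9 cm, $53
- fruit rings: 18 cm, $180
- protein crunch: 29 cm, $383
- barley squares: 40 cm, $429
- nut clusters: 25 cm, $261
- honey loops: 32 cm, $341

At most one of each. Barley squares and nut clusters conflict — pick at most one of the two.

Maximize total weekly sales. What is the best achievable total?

1356

Quinoa pops + protein crunch + nut clusters uses 100 of the 102 cm and totals 1356.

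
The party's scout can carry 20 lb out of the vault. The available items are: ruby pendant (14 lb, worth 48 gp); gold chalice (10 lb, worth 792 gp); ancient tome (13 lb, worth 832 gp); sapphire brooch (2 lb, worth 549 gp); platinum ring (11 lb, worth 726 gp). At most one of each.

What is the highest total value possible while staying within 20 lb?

1381

Ranking by ratio (value/lb): sapphire brooch 274.50, gold chalice 79.20, platinum ring 66.00, ancient tome 64.00.
Filling by ratio: gold chalice + sapphire brooch for 1341, with 8 lb left unused.
Dropping gold chalice frees 10 lb; slotting in ancient tome (13 lb) lifts the total to 1381 at 15 lb.
Nothing else within 20 lb beats 1381.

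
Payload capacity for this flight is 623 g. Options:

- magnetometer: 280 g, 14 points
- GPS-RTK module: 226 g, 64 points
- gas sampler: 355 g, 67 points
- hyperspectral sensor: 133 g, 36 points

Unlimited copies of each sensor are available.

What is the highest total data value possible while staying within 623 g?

Taking 2×GPS-RTK module + hyperspectral sensor: 585 g used, 164 in data value.
Every other selection either busts 623 g or fails to beat 164.

164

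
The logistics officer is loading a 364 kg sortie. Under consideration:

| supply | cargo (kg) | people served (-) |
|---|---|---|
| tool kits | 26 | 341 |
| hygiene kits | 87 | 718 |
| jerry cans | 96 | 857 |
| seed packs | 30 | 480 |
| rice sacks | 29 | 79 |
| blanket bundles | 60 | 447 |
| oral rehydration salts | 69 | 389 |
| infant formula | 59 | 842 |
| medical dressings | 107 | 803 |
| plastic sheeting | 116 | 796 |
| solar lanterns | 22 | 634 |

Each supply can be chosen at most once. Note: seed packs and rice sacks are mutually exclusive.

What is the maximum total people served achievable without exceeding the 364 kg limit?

Taking tool kits + jerry cans + seed packs + blanket bundles + oral rehydration salts + infant formula + solar lanterns: 362 kg used, 3990 in people served.
Nothing else feasible within 364 kg beats 3990.

3990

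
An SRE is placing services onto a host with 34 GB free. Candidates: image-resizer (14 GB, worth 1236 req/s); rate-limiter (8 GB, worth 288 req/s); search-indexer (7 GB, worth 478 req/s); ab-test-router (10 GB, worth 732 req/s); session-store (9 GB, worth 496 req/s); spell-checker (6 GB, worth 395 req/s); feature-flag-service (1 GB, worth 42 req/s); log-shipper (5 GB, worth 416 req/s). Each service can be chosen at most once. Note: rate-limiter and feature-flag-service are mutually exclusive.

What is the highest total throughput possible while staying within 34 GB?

Density check — image-resizer 88.29, log-shipper 83.20, ab-test-router 73.20 are the best per GB.
A density-first pass picks image-resizer + ab-test-router + feature-flag-service + log-shipper — 2426 at 30 GB.
Replace ab-test-router with search-indexer + spell-checker: the trade gains 141 net, giving 2567 at 33 GB.

2567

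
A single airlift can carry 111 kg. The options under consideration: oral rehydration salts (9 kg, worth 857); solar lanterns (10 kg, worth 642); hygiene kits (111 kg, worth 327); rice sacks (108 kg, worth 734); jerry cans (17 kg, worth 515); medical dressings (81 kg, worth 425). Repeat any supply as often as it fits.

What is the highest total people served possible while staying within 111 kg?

By people served per kg: oral rehydration salts 95.22, solar lanterns 64.20, jerry cans 30.29, rice sacks 6.80 lead.
12×oral rehydration salts uses 108 of the 111 kg and totals 10284.

10284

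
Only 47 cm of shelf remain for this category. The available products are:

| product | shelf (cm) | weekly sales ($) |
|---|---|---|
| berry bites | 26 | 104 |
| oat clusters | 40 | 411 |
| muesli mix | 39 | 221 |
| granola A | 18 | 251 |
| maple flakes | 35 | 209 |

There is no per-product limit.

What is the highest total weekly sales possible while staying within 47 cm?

502

Best packing: 2×granola A — 36 cm, 502 total.
Every other selection either busts 47 cm or fails to beat 502.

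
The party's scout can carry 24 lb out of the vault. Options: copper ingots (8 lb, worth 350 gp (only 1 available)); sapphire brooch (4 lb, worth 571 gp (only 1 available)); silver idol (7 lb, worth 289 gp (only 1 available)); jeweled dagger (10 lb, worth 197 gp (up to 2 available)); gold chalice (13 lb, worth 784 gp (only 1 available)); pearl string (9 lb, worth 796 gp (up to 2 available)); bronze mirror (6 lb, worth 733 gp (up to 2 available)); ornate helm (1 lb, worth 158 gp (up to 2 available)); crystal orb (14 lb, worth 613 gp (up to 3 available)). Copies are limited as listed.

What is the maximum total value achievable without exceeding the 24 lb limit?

2578

A density-first pass picks sapphire brooch + 2×bronze mirror + 2×ornate helm — 2353 at 18 lb.
Replace sapphire brooch with pearl string: the trade gains 225 net, giving 2578 at 23 lb.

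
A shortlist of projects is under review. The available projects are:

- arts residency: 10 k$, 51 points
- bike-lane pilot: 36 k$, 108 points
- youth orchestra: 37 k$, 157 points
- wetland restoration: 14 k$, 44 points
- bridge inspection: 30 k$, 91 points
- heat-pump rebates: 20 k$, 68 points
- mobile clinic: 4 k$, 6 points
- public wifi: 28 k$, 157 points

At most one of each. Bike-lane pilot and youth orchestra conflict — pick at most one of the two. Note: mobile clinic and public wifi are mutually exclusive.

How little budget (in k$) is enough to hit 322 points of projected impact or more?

75

Minimise k$ subject to total projected impact ≥ 322.
arts residency + youth orchestra + public wifi reaches 365 using 75 k$.
Below 75 k$ the best achievable stays under 322.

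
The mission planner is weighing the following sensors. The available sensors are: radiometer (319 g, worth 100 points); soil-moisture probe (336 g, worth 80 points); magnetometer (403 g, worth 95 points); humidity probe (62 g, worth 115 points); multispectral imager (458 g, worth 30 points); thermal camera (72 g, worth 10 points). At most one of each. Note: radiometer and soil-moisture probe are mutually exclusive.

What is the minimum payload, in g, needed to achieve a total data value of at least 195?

Minimise g subject to total data value ≥ 195.
radiometer + humidity probe reaches 215 using 381 g.
Any bundle with less than 381 g falls short of 195.

381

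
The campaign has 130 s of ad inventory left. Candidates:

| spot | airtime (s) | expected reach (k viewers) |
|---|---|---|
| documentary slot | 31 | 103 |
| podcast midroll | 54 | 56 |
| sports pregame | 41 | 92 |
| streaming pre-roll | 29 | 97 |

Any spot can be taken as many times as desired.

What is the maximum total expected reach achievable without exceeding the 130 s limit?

By expected reach per s: streaming pre-roll 3.34, documentary slot 3.32, sports pregame 2.24, podcast midroll 1.04 lead.
Greedy by ratio would take 4×streaming pre-roll: 116 s used, total 388.
The 116 s tied up in 4×streaming pre-roll is better spent on 4×documentary slot — total rises to 412 (124 s).
Nothing else within 130 s beats 412.

412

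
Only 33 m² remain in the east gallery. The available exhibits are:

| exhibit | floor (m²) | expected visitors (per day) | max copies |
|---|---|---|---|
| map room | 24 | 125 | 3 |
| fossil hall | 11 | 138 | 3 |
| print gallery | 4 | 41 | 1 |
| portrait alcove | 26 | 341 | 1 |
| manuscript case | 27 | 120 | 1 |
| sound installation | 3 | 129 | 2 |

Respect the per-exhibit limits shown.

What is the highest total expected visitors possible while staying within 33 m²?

599

Taking portrait alcove + 2×sound installation: 32 m² used, 599 in expected visitors.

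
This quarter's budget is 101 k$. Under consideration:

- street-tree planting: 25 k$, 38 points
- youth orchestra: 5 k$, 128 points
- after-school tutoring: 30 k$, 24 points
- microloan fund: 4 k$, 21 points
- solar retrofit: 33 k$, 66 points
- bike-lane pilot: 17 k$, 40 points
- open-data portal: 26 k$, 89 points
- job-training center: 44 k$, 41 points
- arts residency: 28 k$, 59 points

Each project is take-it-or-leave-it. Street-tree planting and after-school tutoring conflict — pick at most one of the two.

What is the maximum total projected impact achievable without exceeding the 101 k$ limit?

Ranking by ratio (projected impact/k$): youth orchestra 25.60, microloan fund 5.25, open-data portal 3.42.
A density-first pass picks youth orchestra + microloan fund + bike-lane pilot + open-data portal + arts residency — 337 at 80 k$.
Dropping bike-lane pilot frees 17 k$; slotting in solar retrofit (33 k$) lifts the total to 363 at 96 k$.
Every other selection either busts 101 k$ or breaks a pairing rule or fails to beat 363.

363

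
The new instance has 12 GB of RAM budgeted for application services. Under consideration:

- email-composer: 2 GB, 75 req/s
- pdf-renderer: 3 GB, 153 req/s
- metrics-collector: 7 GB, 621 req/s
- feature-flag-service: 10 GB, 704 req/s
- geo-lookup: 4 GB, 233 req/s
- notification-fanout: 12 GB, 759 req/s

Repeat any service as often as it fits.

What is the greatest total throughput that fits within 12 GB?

854

Taking metrics-collector + geo-lookup: 11 GB used, 854 in throughput.
The spare 1 GB is too small for any remaining service, and no exchange beats 854.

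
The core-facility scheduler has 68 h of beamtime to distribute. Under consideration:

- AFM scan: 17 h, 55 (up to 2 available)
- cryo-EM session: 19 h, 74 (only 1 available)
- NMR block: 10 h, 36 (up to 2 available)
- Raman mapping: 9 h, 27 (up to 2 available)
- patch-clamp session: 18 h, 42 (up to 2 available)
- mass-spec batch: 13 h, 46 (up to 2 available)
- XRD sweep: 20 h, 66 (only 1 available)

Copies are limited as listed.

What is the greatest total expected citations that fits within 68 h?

A density-first pass picks cryo-EM session + 2×NMR block + 2×mass-spec batch — 238 at 65 h.
The 26 h tied up in 2×mass-spec batch is better spent on Raman mapping + XRD sweep — total rises to 239 (68 h).

239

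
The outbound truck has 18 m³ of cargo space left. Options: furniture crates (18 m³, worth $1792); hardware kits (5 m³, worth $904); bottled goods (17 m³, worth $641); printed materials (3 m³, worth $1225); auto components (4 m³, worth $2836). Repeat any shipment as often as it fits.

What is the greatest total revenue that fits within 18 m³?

11344

Taking 4×auto components: 16 m³ used, 11344 in revenue.
That's the maximum — no swap from here does better than 11344.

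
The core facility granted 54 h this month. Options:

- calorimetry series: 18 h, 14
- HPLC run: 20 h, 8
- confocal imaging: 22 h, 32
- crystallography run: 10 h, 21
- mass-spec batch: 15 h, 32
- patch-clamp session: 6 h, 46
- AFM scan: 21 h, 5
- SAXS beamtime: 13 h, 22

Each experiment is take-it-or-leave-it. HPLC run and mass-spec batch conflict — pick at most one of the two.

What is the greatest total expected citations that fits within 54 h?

131

A density-first pass picks crystallography run + mass-spec batch + patch-clamp session + SAXS beamtime — 121 at 44 h.
Replace SAXS beamtime with confocal imaging: the trade gains 10 net, giving 131 at 53 h.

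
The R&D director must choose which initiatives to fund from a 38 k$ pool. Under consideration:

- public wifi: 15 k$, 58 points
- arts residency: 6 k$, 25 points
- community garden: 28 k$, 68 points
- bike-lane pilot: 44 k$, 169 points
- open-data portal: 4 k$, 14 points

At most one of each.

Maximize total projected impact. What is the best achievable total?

107

Filling by ratio: public wifi + arts residency + open-data portal for 97, with 13 k$ left unused.
Replace public wifi with community garden: the trade gains 10 net, giving 107 at 38 k$.
Every other selection either busts 38 k$ or fails to beat 107.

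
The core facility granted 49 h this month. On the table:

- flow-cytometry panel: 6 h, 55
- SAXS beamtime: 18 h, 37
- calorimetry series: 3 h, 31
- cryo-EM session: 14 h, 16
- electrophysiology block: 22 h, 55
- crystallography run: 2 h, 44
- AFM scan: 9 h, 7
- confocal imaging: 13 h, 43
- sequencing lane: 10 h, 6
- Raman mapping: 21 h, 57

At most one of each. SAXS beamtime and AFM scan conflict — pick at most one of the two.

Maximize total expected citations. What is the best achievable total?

Best packing: flow-cytometry panel + calorimetry series + crystallography run + confocal imaging + Raman mapping — 45 h, 230 total.
Runner-up flow-cytometry panel + calorimetry series + electrophysiology block + crystallography run + confocal imaging tops out at 228.

230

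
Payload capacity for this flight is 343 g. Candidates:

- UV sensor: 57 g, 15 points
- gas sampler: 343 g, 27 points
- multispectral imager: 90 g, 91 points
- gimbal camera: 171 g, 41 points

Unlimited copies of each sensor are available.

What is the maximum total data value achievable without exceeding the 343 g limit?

288

UV sensor + 3×multispectral imager uses 327 of the 343 g and totals 288.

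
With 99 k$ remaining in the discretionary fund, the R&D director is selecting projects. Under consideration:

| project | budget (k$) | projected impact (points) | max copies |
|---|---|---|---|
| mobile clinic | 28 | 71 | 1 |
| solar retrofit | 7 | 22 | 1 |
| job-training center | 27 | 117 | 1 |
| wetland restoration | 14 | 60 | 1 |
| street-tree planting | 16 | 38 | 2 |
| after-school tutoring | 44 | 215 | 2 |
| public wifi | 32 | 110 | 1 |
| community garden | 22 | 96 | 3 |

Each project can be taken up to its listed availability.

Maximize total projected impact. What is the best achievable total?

452

Taking solar retrofit + 2×after-school tutoring: 95 k$ used, 452 in projected impact.
No other feasible combination exceeds 452.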